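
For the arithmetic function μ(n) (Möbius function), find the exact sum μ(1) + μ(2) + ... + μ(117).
Σ_{n ≤ 117} μ(n) = -5

Compute μ(n) for each 1 ≤ n ≤ 117: μ(1) = 1, μ(2) = -1, μ(3) = -1, μ(4) = 0, μ(5) = -1, μ(6) = 1, μ(7) = -1, μ(8) = 0, μ(9) = 0, μ(10) = 1, μ(11) = -1, μ(12) = 0, μ(13) = -1, μ(14) = 1, μ(15) = 1, μ(16) = 0, μ(17) = -1, μ(18) = 0, μ(19) = -1, μ(20) = 0, μ(21) = 1, μ(22) = 1, μ(23) = -1, μ(24) = 0, μ(25) = 0, μ(26) = 1, μ(27) = 0, μ(28) = 0, μ(29) = -1, μ(30) = -1, μ(31) = -1, μ(32) = 0, μ(33) = 1, μ(34) = 1, μ(35) = 1, μ(36) = 0, μ(37) = -1, μ(38) = 1, μ(39) = 1, μ(40) = 0, μ(41) = -1, μ(42) = -1, μ(43) = -1, μ(44) = 0, μ(45) = 0, μ(46) = 1, μ(47) = -1, μ(48) = 0, μ(49) = 0, μ(50) = 0, μ(51) = 1, μ(52) = 0, μ(53) = -1, μ(54) = 0, μ(55) = 1, μ(56) = 0, μ(57) = 1, μ(58) = 1, μ(59) = -1, μ(60) = 0, μ(61) = -1, μ(62) = 1, μ(63) = 0, μ(64) = 0, μ(65) = 1, μ(66) = -1, μ(67) = -1, μ(68) = 0, μ(69) = 1, μ(70) = -1, μ(71) = -1, μ(72) = 0, μ(73) = -1, μ(74) = 1, μ(75) = 0, μ(76) = 0, μ(77) = 1, μ(78) = -1, μ(79) = -1, μ(80) = 0, μ(81) = 0, μ(82) = 1, μ(83) = -1, μ(84) = 0, μ(85) = 1, μ(86) = 1, μ(87) = 1, μ(88) = 0, μ(89) = -1, μ(90) = 0, μ(91) = 1, μ(92) = 0, μ(93) = 1, μ(94) = 1, μ(95) = 1, μ(96) = 0, μ(97) = -1, μ(98) = 0, μ(99) = 0, μ(100) = 0, μ(101) = -1, μ(102) = -1, μ(103) = -1, μ(104) = 0, μ(105) = -1, μ(106) = 1, μ(107) = -1, μ(108) = 0, μ(109) = -1, μ(110) = -1, μ(111) = 1, μ(112) = 0, μ(113) = -1, μ(114) = -1, μ(115) = 1, μ(116) = 0, μ(117) = 0. Summing all 117 values: -5. (Mertens function M(x) = Σ_{n ≤ x} μ(n); on average M(x) should be small (PNT ⟺ M(x) = o(x)).)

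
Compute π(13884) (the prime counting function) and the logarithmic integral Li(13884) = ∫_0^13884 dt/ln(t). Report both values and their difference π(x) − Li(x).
π(13884) = 1641;  Li(13884) ≈ 1660.10;  π(x) − Li(x) ≈ -19.10.

Direct count of primes ≤ 13884 gives π(13884) = 1641. Numerical evaluation of the logarithmic integral gives Li(13884) ≈ 1660.10. The difference π(x) − Li(x) ≈ -19.10 is typically negative for small/moderate x (Li(x) overestimates), though Littlewood's theorem shows this sign changes infinitely often.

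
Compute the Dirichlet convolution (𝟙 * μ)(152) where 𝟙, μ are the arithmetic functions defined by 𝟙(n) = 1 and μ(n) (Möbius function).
(𝟙 * μ)(152) = 0

Divisors of 152: [1, 2, 4, 8, 19, 38, 76, 152]. For each d | 152:
  d = 1: 𝟙(1) · μ(152/1) = 1 · 0 = 0
  d = 2: 𝟙(2) · μ(152/2) = 1 · 0 = 0
  d = 4: 𝟙(4) · μ(152/4) = 1 · 1 = 1
  d = 8: 𝟙(8) · μ(152/8) = 1 · -1 = -1
  d = 19: 𝟙(19) · μ(152/19) = 1 · 0 = 0
  d = 38: 𝟙(38) · μ(152/38) = 1 · 0 = 0
  d = 76: 𝟙(76) · μ(152/76) = 1 · -1 = -1
  d = 152: 𝟙(152) · μ(152/152) = 1 · 1 = 1
Summing: (𝟙 * μ)(152) = 0 + 0 + 1 + -1 + 0 + 0 + -1 + 1 = 0.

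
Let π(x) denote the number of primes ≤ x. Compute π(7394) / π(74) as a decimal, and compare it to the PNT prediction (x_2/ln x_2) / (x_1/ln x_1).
π(7394)/π(74) = 939/21 ≈ 44.7143;  PNT prediction ≈ 48.2754.

π(74) = 21 and π(7394) = 939, so π(7394)/π(74) ≈ 44.7143. The PNT-predicted ratio is (7394/ln(7394)) / (74/ln(74)) ≈ 48.2754. The two agree to within a few percent, as expected.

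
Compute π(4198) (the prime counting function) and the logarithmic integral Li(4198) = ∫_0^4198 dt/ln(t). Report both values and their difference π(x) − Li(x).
π(4198) = 574;  Li(4198) ≈ 589.17;  π(x) − Li(x) ≈ -15.17.

Direct count of primes ≤ 4198 gives π(4198) = 574. Numerical evaluation of the logarithmic integral gives Li(4198) ≈ 589.17. The difference π(x) − Li(x) ≈ -15.17 is typically negative for small/moderate x (Li(x) overestimates), though Littlewood's theorem shows this sign changes infinitely often.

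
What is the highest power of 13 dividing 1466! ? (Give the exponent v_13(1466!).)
v_13(1466!) = 120

Legendre's formula: v_p(n!) = Σ_{k ≥ 1} ⌊n / p^k⌋. For p = 13, n = 1466, the terms are:
  ⌊1466/13^1⌋ = ⌊1466/13⌋ = 112
  ⌊1466/13^2⌋ = ⌊1466/169⌋ = 8
(the next term ⌊1466/13^3⌋ = 0, terminating the sum). Summing: v_13(1466!) = 112 + 8 = 120.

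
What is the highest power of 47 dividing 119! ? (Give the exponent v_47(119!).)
v_47(119!) = 2

Legendre's formula: v_p(n!) = Σ_{k ≥ 1} ⌊n / p^k⌋. For p = 47, n = 119, the terms are:
  ⌊119/47^1⌋ = ⌊119/47⌋ = 2
(the next term ⌊119/47^2⌋ = 0, terminating the sum). Summing: v_47(119!) = 2 = 2.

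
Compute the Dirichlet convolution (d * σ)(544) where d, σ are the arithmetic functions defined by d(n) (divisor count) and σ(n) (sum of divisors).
(d * σ)(544) = 4380

Divisors of 544: [1, 2, 4, 8, 16, 17, 32, 34, 68, 136, 272, 544]. For each d | 544:
  d = 1: d(1) · σ(544/1) = 1 · 1134 = 1134
  d = 2: d(2) · σ(544/2) = 2 · 558 = 1116
  d = 4: d(4) · σ(544/4) = 3 · 270 = 810
  d = 8: d(8) · σ(544/8) = 4 · 126 = 504
  d = 16: d(16) · σ(544/16) = 5 · 54 = 270
  d = 17: d(17) · σ(544/17) = 2 · 63 = 126
  d = 32: d(32) · σ(544/32) = 6 · 18 = 108
  d = 34: d(34) · σ(544/34) = 4 · 31 = 124
  d = 68: d(68) · σ(544/68) = 6 · 15 = 90
  d = 136: d(136) · σ(544/136) = 8 · 7 = 56
  d = 272: d(272) · σ(544/272) = 10 · 3 = 30
  d = 544: d(544) · σ(544/544) = 12 · 1 = 12
Summing: (d * σ)(544) = 1134 + 1116 + 810 + 504 + 270 + 126 + 108 + 124 + 90 + 56 + 30 + 12 = 4380.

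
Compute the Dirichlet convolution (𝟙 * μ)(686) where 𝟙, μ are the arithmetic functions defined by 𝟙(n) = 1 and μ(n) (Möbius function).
(𝟙 * μ)(686) = 0

Divisors of 686: [1, 2, 7, 14, 49, 98, 343, 686]. For each d | 686:
  d = 1: 𝟙(1) · μ(686/1) = 1 · 0 = 0
  d = 2: 𝟙(2) · μ(686/2) = 1 · 0 = 0
  d = 7: 𝟙(7) · μ(686/7) = 1 · 0 = 0
  d = 14: 𝟙(14) · μ(686/14) = 1 · 0 = 0
  d = 49: 𝟙(49) · μ(686/49) = 1 · 1 = 1
  d = 98: 𝟙(98) · μ(686/98) = 1 · -1 = -1
  d = 343: 𝟙(343) · μ(686/343) = 1 · -1 = -1
  d = 686: 𝟙(686) · μ(686/686) = 1 · 1 = 1
Summing: (𝟙 * μ)(686) = 0 + 0 + 0 + 0 + 1 + -1 + -1 + 1 = 0.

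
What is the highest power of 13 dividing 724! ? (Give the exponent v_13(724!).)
v_13(724!) = 59

Legendre's formula: v_p(n!) = Σ_{k ≥ 1} ⌊n / p^k⌋. For p = 13, n = 724, the terms are:
  ⌊724/13^1⌋ = ⌊724/13⌋ = 55
  ⌊724/13^2⌋ = ⌊724/169⌋ = 4
(the next term ⌊724/13^3⌋ = 0, terminating the sum). Summing: v_13(724!) = 55 + 4 = 59.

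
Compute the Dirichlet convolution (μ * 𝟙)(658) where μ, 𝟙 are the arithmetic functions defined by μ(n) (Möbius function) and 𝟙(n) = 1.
(μ * 𝟙)(658) = 0

Divisors of 658: [1, 2, 7, 14, 47, 94, 329, 658]. For each d | 658:
  d = 1: μ(1) · 𝟙(658/1) = 1 · 1 = 1
  d = 2: μ(2) · 𝟙(658/2) = -1 · 1 = -1
  d = 7: μ(7) · 𝟙(658/7) = -1 · 1 = -1
  d = 14: μ(14) · 𝟙(658/14) = 1 · 1 = 1
  d = 47: μ(47) · 𝟙(658/47) = -1 · 1 = -1
  d = 94: μ(94) · 𝟙(658/94) = 1 · 1 = 1
  d = 329: μ(329) · 𝟙(658/329) = 1 · 1 = 1
  d = 658: μ(658) · 𝟙(658/658) = -1 · 1 = -1
Summing: (μ * 𝟙)(658) = 1 + -1 + -1 + 1 + -1 + 1 + 1 + -1 = 0.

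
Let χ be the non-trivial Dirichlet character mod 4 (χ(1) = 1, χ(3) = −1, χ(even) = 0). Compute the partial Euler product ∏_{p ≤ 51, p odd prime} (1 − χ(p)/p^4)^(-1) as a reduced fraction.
∏ = 424022009220093808147330044599350686845258380222853/428762185161728930691534489551822091105495385374720

The odd primes p ≤ 51 are [3, 5, 7, 11, 13, 17, 19, 23, 29, 31, 37, 41, 43, 47]. For each, χ(p) = 1 if p ≡ 1 mod 4, χ(p) = −1 if p ≡ 3 mod 4. Taking (1 − χ(p)/p^4)^(-1) = p^4/(p^4 − χ(p)): (1 − (-1)/3^4)^(-1) · (1 − (1)/5^4)^(-1) · (1 − (-1)/7^4)^(-1) · (1 − (-1)/11^4)^(-1) · (1 − (1)/13^4)^(-1) · (1 − (1)/17^4)^(-1) · (1 − (-1)/19^4)^(-1) · (1 − (-1)/23^4)^(-1) · (1 − (1)/29^4)^(-1) · (1 − (-1)/31^4)^(-1) · (1 − (1)/37^4)^(-1) · (1 − (1)/41^4)^(-1) · (1 − (-1)/43^4)^(-1) · (1 − (-1)/47^4)^(-1) = 424022009220093808147330044599350686845258380222853/428762185161728930691534489551822091105495385374720.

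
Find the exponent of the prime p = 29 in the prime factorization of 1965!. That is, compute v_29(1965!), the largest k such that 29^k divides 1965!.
v_29(1965!) = 69

Legendre's formula: v_p(n!) = Σ_{k ≥ 1} ⌊n / p^k⌋. For p = 29, n = 1965, the terms are:
  ⌊1965/29^1⌋ = ⌊1965/29⌋ = 67
  ⌊1965/29^2⌋ = ⌊1965/841⌋ = 2
(the next term ⌊1965/29^3⌋ = 0, terminating the sum). Summing: v_29(1965!) = 67 + 2 = 69.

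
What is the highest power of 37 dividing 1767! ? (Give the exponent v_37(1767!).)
v_37(1767!) = 48

Legendre's formula: v_p(n!) = Σ_{k ≥ 1} ⌊n / p^k⌋. For p = 37, n = 1767, the terms are:
  ⌊1767/37^1⌋ = ⌊1767/37⌋ = 47
  ⌊1767/37^2⌋ = ⌊1767/1369⌋ = 1
(the next term ⌊1767/37^3⌋ = 0, terminating the sum). Summing: v_37(1767!) = 47 + 1 = 48.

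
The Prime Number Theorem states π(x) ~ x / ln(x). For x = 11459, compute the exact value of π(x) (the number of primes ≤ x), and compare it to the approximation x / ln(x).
π(11459) = 1381;  x/ln(x) ≈ 1226.02;  relative error ≈ 11.22%.

Directly count primes up to 11459: π(11459) = 1381. The PNT approximation gives 11459/ln(11459) ≈ 11459/9.34653 ≈ 1226.02. Relative error (π(x) − x/ln(x)) / π(x) ≈ 11.22%; the approximation is known to undercount slightly (Li(x) is a better estimate).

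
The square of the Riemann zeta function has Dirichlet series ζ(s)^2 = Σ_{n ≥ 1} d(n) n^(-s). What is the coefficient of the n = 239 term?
d(239) = 2

ζ(s)^2 = (Σ 1/m^s)(Σ 1/k^s). The coefficient of 1/n^s in the product is the number of ordered pairs (m, k) with mk = n, which equals d(n). For n = 239, divisors are [1, 239], so d(239) = 2.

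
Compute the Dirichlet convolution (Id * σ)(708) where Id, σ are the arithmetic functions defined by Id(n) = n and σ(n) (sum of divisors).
(Id * σ)(708) = 14161

Divisors of 708: [1, 2, 3, 4, 6, 12, 59, 118, 177, 236, 354, 708]. For each d | 708:
  d = 1: Id(1) · σ(708/1) = 1 · 1680 = 1680
  d = 2: Id(2) · σ(708/2) = 2 · 720 = 1440
  d = 3: Id(3) · σ(708/3) = 3 · 420 = 1260
  d = 4: Id(4) · σ(708/4) = 4 · 240 = 960
  d = 6: Id(6) · σ(708/6) = 6 · 180 = 1080
  d = 12: Id(12) · σ(708/12) = 12 · 60 = 720
  d = 59: Id(59) · σ(708/59) = 59 · 28 = 1652
  d = 118: Id(118) · σ(708/118) = 118 · 12 = 1416
  d = 177: Id(177) · σ(708/177) = 177 · 7 = 1239
  d = 236: Id(236) · σ(708/236) = 236 · 4 = 944
  d = 354: Id(354) · σ(708/354) = 354 · 3 = 1062
  d = 708: Id(708) · σ(708/708) = 708 · 1 = 708
Summing: (Id * σ)(708) = 1680 + 1440 + 1260 + 960 + 1080 + 720 + 1652 + 1416 + 1239 + 944 + 1062 + 708 = 14161.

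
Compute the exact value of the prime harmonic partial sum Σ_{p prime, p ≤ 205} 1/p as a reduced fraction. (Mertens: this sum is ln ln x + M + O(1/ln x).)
Σ 1/p = 15202313841027497739047080375538859939135227730139536997746371469607707132833646367/7799922041683461553249199106329813876687996789903550945093032474868511536164700810

π(205) = 46, so the primes ≤ 205 are [2, 3, 5, 7, 11, 13, 17, 19, 23, 29, 31, 37, 41, 43, 47, 53, 59, 61, 67, 71, 73, 79, 83, 89, 97, 101, 103, 107, 109, 113, 127, 131, 137, 139, 149, 151, 157, 163, 167, 173, 179, 181, 191, 193, 197, 199]. Summing 1/p over these primes: 15202313841027497739047080375538859939135227730139536997746371469607707132833646367/7799922041683461553249199106329813876687996789903550945093032474868511536164700810 ≈ 1.9490. Mertens estimate ln ln(205) + 0.2615 ≈ 1.9335.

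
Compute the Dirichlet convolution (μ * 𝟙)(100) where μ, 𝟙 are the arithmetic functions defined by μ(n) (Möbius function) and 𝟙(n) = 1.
(μ * 𝟙)(100) = 0

Divisors of 100: [1, 2, 4, 5, 10, 20, 25, 50, 100]. For each d | 100:
  d = 1: μ(1) · 𝟙(100/1) = 1 · 1 = 1
  d = 2: μ(2) · 𝟙(100/2) = -1 · 1 = -1
  d = 4: μ(4) · 𝟙(100/4) = 0 · 1 = 0
  d = 5: μ(5) · 𝟙(100/5) = -1 · 1 = -1
  d = 10: μ(10) · 𝟙(100/10) = 1 · 1 = 1
  d = 20: μ(20) · 𝟙(100/20) = 0 · 1 = 0
  d = 25: μ(25) · 𝟙(100/25) = 0 · 1 = 0
  d = 50: μ(50) · 𝟙(100/50) = 0 · 1 = 0
  d = 100: μ(100) · 𝟙(100/100) = 0 · 1 = 0
Summing: (μ * 𝟙)(100) = 1 + -1 + 0 + -1 + 1 + 0 + 0 + 0 + 0 = 0.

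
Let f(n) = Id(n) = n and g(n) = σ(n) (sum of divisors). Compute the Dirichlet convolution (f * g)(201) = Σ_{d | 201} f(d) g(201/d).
(Id * σ)(201) = 945

Divisors of 201: [1, 3, 67, 201]. For each d | 201:
  d = 1: Id(1) · σ(201/1) = 1 · 272 = 272
  d = 3: Id(3) · σ(201/3) = 3 · 68 = 204
  d = 67: Id(67) · σ(201/67) = 67 · 4 = 268
  d = 201: Id(201) · σ(201/201) = 201 · 1 = 201
Summing: (Id * σ)(201) = 272 + 204 + 268 + 201 = 945.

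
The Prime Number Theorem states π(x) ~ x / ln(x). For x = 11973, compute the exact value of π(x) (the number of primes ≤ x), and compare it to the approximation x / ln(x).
π(11973) = 1436;  x/ln(x) ≈ 1275.02;  relative error ≈ 11.21%.

Directly count primes up to 11973: π(11973) = 1436. The PNT approximation gives 11973/ln(11973) ≈ 11973/9.39041 ≈ 1275.02. Relative error (π(x) − x/ln(x)) / π(x) ≈ 11.21%; the approximation is known to undercount slightly (Li(x) is a better estimate).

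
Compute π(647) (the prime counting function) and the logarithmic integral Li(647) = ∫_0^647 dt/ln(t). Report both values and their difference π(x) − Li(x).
π(647) = 118;  Li(647) ≈ 124.95;  π(x) − Li(x) ≈ -6.95.

Direct count of primes ≤ 647 gives π(647) = 118. Numerical evaluation of the logarithmic integral gives Li(647) ≈ 124.95. The difference π(x) − Li(x) ≈ -6.95 is typically negative for small/moderate x (Li(x) overestimates), though Littlewood's theorem shows this sign changes infinitely often.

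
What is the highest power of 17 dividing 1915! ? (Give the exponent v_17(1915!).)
v_17(1915!) = 118

Legendre's formula: v_p(n!) = Σ_{k ≥ 1} ⌊n / p^k⌋. For p = 17, n = 1915, the terms are:
  ⌊1915/17^1⌋ = ⌊1915/17⌋ = 112
  ⌊1915/17^2⌋ = ⌊1915/289⌋ = 6
(the next term ⌊1915/17^3⌋ = 0, terminating the sum). Summing: v_17(1915!) = 112 + 6 = 118.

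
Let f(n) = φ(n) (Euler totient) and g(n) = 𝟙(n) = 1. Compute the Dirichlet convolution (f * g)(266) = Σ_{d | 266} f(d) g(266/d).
(φ * 𝟙)(266) = 266

Divisors of 266: [1, 2, 7, 14, 19, 38, 133, 266]. For each d | 266:
  d = 1: φ(1) · 𝟙(266/1) = 1 · 1 = 1
  d = 2: φ(2) · 𝟙(266/2) = 1 · 1 = 1
  d = 7: φ(7) · 𝟙(266/7) = 6 · 1 = 6
  d = 14: φ(14) · 𝟙(266/14) = 6 · 1 = 6
  d = 19: φ(19) · 𝟙(266/19) = 18 · 1 = 18
  d = 38: φ(38) · 𝟙(266/38) = 18 · 1 = 18
  d = 133: φ(133) · 𝟙(266/133) = 108 · 1 = 108
  d = 266: φ(266) · 𝟙(266/266) = 108 · 1 = 108
Summing: (φ * 𝟙)(266) = 1 + 1 + 6 + 6 + 18 + 18 + 108 + 108 = 266.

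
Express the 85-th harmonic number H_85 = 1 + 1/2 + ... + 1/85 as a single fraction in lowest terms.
H_85 = 3689819414629973415931738804725211919/734184632222154704090370027645633600

Direct summation: H_85 = 1 + 1/2 + ... + 1/85. The least common denominator is lcm(1, ..., 85) = 8076030954443701744994070304101969600; over this denominator the numerator is 8076030954443701744994070304101969600 + 4038015477221850872497035152050984800 + 2692010318147900581664690101367323200 + 2019007738610925436248517576025492400 + 1615206190888740348998814060820393920 + 1346005159073950290832345050683661600 + 1153718707777671677856295757728852800 + 1009503869305462718124258788012746200 + 897336772715966860554896700455774400 + 807603095444370174499407030410196960 + 734184632222154704090370027645633600 + 673002579536975145416172525341830800 + 621233150341823211153390023392459200 + 576859353888835838928147878864426400 + 538402063629580116332938020273464640 + 504751934652731359062129394006373100 + 475060644379041279117298253182468800 + 448668386357983430277448350227887200 + 425054260760194828683898437057998400 + 403801547722185087249703515205098480 + 384572902592557225952098585909617600 + 367092316111077352045185013822816800 + 351131780627987032391046534960955200 + 336501289768487572708086262670915400 + 323041238177748069799762812164078784 + 310616575170911605576695011696229600 + 299112257571988953518298900151924800 + 288429676944417919464073939432213200 + 278483826015300060172209320831102400 + 269201031814790058166469010136732320 + 260517127562700056290131300132321600 + 252375967326365679531064697003186550 + 244728210740718234696790009215211200 + 237530322189520639558649126591234400 + 230743741555534335571259151545770560 + 224334193178991715138724175113943600 + 218271106876856803918758656867620800 + 212527130380097414341949218528999200 + 207077716780607737051130007797486400 + 201900773861092543624851757602549240 + 196976364742529310853513909856145600 + 192286451296278612976049292954808800 + 187814673359155854534745821025627200 + 183546158055538676022592506911408400 + 179467354543193372110979340091154880 + 175565890313993516195523267480477600 + 171830445839227696702001495831956800 + 168250644884243786354043131335457700 + 164816958253953096836613679675550400 + 161520619088874034899881406082039392 + 158353548126347093039099417727489600 + 155308287585455802788347505848114800 + 152377942536673617830076798190603200 + 149556128785994476759149450075962400 + 146836926444430940818074005529126720 + 144214838472208959732036969716106600 + 141684753586731609561299479019332800 + 139241913007650030086104660415551200 + 136881880583791554999899496679694400 + 134600515907395029083234505068366160 + 132393950072847569590066726296753600 + 130258563781350028145065650066160800 + 128190967530852408650699528636539200 + 126187983663182839765532348501593275 + 124246630068364642230678004678491840 + 122364105370359117348395004607605600 + 120537775439458234999911497076148800 + 118765161094760319779324563295617200 + 117043926875995677463682178320318400 + 115371870777767167785629575772885280 + 113746914851319742887240426818337600 + 112167096589495857569362087556971800 + 110630561019776736232795483617835200 + 109135553438428401959379328433810400 + 107680412725916023266587604054692928 + 106263565190048707170974609264499600 + 104883518888879243441481432520804800 + 103538858390303868525565003898743200 + 102228239929667110696127472203822400 + 100950386930546271812425878801274620 + 99704085857329651172766300050641600 + 98488182371264655426756954928072800 + 97301577764381948734868316916891200 + 96143225648139306488024646477404400 + 95012128875808255823459650636493760 = 40588013560929707575249126851977331109, so H_85 = 40588013560929707575249126851977331109/8076030954443701744994070304101969600; reducing by gcd(40588013560929707575249126851977331109, 8076030954443701744994070304101969600) = 11 gives 3689819414629973415931738804725211919/734184632222154704090370027645633600 ≈ 5.02574. (The PNT-adjacent estimate ln(85) + γ ≈ 5.01987 matches within O(1/n).)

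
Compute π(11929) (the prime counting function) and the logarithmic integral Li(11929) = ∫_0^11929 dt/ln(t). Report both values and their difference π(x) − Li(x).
π(11929) = 1429;  Li(11929) ≈ 1453.54;  π(x) − Li(x) ≈ -24.54.

Direct count of primes ≤ 11929 gives π(11929) = 1429. Numerical evaluation of the logarithmic integral gives Li(11929) ≈ 1453.54. The difference π(x) − Li(x) ≈ -24.54 is typically negative for small/moderate x (Li(x) overestimates), though Littlewood's theorem shows this sign changes infinitely often.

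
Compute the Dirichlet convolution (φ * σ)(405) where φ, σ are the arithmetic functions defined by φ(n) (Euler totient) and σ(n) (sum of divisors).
(φ * σ)(405) = 4050

Divisors of 405: [1, 3, 5, 9, 15, 27, 45, 81, 135, 405]. For each d | 405:
  d = 1: φ(1) · σ(405/1) = 1 · 726 = 726
  d = 3: φ(3) · σ(405/3) = 2 · 240 = 480
  d = 5: φ(5) · σ(405/5) = 4 · 121 = 484
  d = 9: φ(9) · σ(405/9) = 6 · 78 = 468
  d = 15: φ(15) · σ(405/15) = 8 · 40 = 320
  d = 27: φ(27) · σ(405/27) = 18 · 24 = 432
  d = 45: φ(45) · σ(405/45) = 24 · 13 = 312
  d = 81: φ(81) · σ(405/81) = 54 · 6 = 324
  d = 135: φ(135) · σ(405/135) = 72 · 4 = 288
  d = 405: φ(405) · σ(405/405) = 216 · 1 = 216
Summing: (φ * σ)(405) = 726 + 480 + 484 + 468 + 320 + 432 + 312 + 324 + 288 + 216 = 4050.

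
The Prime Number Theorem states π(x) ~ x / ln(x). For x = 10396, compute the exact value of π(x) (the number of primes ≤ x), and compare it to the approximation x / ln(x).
π(10396) = 1273;  x/ln(x) ≈ 1123.99;  relative error ≈ 11.71%.

Directly count primes up to 10396: π(10396) = 1273. The PNT approximation gives 10396/ln(10396) ≈ 10396/9.24918 ≈ 1123.99. Relative error (π(x) − x/ln(x)) / π(x) ≈ 11.71%; the approximation is known to undercount slightly (Li(x) is a better estimate).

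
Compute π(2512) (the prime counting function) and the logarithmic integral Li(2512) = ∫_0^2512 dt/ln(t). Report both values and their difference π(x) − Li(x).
π(2512) = 368;  Li(2512) ≈ 381.14;  π(x) − Li(x) ≈ -13.14.

Direct count of primes ≤ 2512 gives π(2512) = 368. Numerical evaluation of the logarithmic integral gives Li(2512) ≈ 381.14. The difference π(x) − Li(x) ≈ -13.14 is typically negative for small/moderate x (Li(x) overestimates), though Littlewood's theorem shows this sign changes infinitely often.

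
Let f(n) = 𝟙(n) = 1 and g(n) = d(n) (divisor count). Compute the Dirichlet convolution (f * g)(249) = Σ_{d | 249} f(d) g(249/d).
(𝟙 * d)(249) = 9

Divisors of 249: [1, 3, 83, 249]. For each d | 249:
  d = 1: 𝟙(1) · d(249/1) = 1 · 4 = 4
  d = 3: 𝟙(3) · d(249/3) = 1 · 2 = 2
  d = 83: 𝟙(83) · d(249/83) = 1 · 2 = 2
  d = 249: 𝟙(249) · d(249/249) = 1 · 1 = 1
Summing: (𝟙 * d)(249) = 4 + 2 + 2 + 1 = 9.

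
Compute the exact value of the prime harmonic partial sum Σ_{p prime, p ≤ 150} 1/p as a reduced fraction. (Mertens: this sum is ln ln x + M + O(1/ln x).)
Σ 1/p = 2815015614437565820654021455954100101477639621972021569177/1492182350939279320058875736615841068547583863326864530410

π(150) = 35, so the primes ≤ 150 are [2, 3, 5, 7, 11, 13, 17, 19, 23, 29, 31, 37, 41, 43, 47, 53, 59, 61, 67, 71, 73, 79, 83, 89, 97, 101, 103, 107, 109, 113, 127, 131, 137, 139, 149]. Summing 1/p over these primes: 2815015614437565820654021455954100101477639621972021569177/1492182350939279320058875736615841068547583863326864530410 ≈ 1.8865. Mertens estimate ln ln(150) + 0.2615 ≈ 1.8731.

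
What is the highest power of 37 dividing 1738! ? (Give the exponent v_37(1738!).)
v_37(1738!) = 47

Legendre's formula: v_p(n!) = Σ_{k ≥ 1} ⌊n / p^k⌋. For p = 37, n = 1738, the terms are:
  ⌊1738/37^1⌋ = ⌊1738/37⌋ = 46
  ⌊1738/37^2⌋ = ⌊1738/1369⌋ = 1
(the next term ⌊1738/37^3⌋ = 0, terminating the sum). Summing: v_37(1738!) = 46 + 1 = 47.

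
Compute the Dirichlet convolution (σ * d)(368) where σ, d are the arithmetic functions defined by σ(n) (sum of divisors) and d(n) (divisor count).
(σ * d)(368) = 2574

Divisors of 368: [1, 2, 4, 8, 16, 23, 46, 92, 184, 368]. For each d | 368:
  d = 1: σ(1) · d(368/1) = 1 · 10 = 10
  d = 2: σ(2) · d(368/2) = 3 · 8 = 24
  d = 4: σ(4) · d(368/4) = 7 · 6 = 42
  d = 8: σ(8) · d(368/8) = 15 · 4 = 60
  d = 16: σ(16) · d(368/16) = 31 · 2 = 62
  d = 23: σ(23) · d(368/23) = 24 · 5 = 120
  d = 46: σ(46) · d(368/46) = 72 · 4 = 288
  d = 92: σ(92) · d(368/92) = 168 · 3 = 504
  d = 184: σ(184) · d(368/184) = 360 · 2 = 720
  d = 368: σ(368) · d(368/368) = 744 · 1 = 744
Summing: (σ * d)(368) = 10 + 24 + 42 + 60 + 62 + 120 + 288 + 504 + 720 + 744 = 2574.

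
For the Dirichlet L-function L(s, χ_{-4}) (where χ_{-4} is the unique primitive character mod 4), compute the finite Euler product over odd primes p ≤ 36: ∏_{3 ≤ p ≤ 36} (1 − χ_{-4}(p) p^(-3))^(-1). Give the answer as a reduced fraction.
∏ = 16829566118167783909225/17369167366519535960064

The odd primes p ≤ 36 are [3, 5, 7, 11, 13, 17, 19, 23, 29, 31]. For each, χ(p) = 1 if p ≡ 1 mod 4, χ(p) = −1 if p ≡ 3 mod 4. Taking (1 − χ(p)/p^3)^(-1) = p^3/(p^3 − χ(p)): (1 − (-1)/3^3)^(-1) · (1 − (1)/5^3)^(-1) · (1 − (-1)/7^3)^(-1) · (1 − (-1)/11^3)^(-1) · (1 − (1)/13^3)^(-1) · (1 − (1)/17^3)^(-1) · (1 − (-1)/19^3)^(-1) · (1 − (-1)/23^3)^(-1) · (1 − (1)/29^3)^(-1) · (1 − (-1)/31^3)^(-1) = 16829566118167783909225/17369167366519535960064.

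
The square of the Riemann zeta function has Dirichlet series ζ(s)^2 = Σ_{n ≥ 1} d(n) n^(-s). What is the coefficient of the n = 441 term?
d(441) = 9

ζ(s)^2 = (Σ 1/m^s)(Σ 1/k^s). The coefficient of 1/n^s in the product is the number of ordered pairs (m, k) with mk = n, which equals d(n). For n = 441, divisors are [1, 3, 7, 9, 21, 49, 63, 147, 441], so d(441) = 9.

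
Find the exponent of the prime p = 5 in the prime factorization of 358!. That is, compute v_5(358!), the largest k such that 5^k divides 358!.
v_5(358!) = 87

Legendre's formula: v_p(n!) = Σ_{k ≥ 1} ⌊n / p^k⌋. For p = 5, n = 358, the terms are:
  ⌊358/5^1⌋ = ⌊358/5⌋ = 71
  ⌊358/5^2⌋ = ⌊358/25⌋ = 14
  ⌊358/5^3⌋ = ⌊358/125⌋ = 2
(the next term ⌊358/5^4⌋ = 0, terminating the sum). Summing: v_5(358!) = 71 + 14 + 2 = 87.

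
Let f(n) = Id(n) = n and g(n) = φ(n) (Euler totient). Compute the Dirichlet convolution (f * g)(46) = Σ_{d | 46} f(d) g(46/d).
(Id * φ)(46) = 135

Divisors of 46: [1, 2, 23, 46]. For each d | 46:
  d = 1: Id(1) · φ(46/1) = 1 · 22 = 22
  d = 2: Id(2) · φ(46/2) = 2 · 22 = 44
  d = 23: Id(23) · φ(46/23) = 23 · 1 = 23
  d = 46: Id(46) · φ(46/46) = 46 · 1 = 46
Summing: (Id * φ)(46) = 22 + 44 + 23 + 46 = 135.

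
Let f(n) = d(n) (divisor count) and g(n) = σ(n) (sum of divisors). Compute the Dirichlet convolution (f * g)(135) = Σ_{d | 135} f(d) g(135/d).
(d * σ)(135) = 656

Divisors of 135: [1, 3, 5, 9, 15, 27, 45, 135]. For each d | 135:
  d = 1: d(1) · σ(135/1) = 1 · 240 = 240
  d = 3: d(3) · σ(135/3) = 2 · 78 = 156
  d = 5: d(5) · σ(135/5) = 2 · 40 = 80
  d = 9: d(9) · σ(135/9) = 3 · 24 = 72
  d = 15: d(15) · σ(135/15) = 4 · 13 = 52
  d = 27: d(27) · σ(135/27) = 4 · 6 = 24
  d = 45: d(45) · σ(135/45) = 6 · 4 = 24
  d = 135: d(135) · σ(135/135) = 8 · 1 = 8
Summing: (d * σ)(135) = 240 + 156 + 80 + 72 + 52 + 24 + 24 + 8 = 656.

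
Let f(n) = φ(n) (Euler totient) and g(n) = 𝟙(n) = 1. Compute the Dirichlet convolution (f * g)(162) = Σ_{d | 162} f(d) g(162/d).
(φ * 𝟙)(162) = 162

Divisors of 162: [1, 2, 3, 6, 9, 18, 27, 54, 81, 162]. For each d | 162:
  d = 1: φ(1) · 𝟙(162/1) = 1 · 1 = 1
  d = 2: φ(2) · 𝟙(162/2) = 1 · 1 = 1
  d = 3: φ(3) · 𝟙(162/3) = 2 · 1 = 2
  d = 6: φ(6) · 𝟙(162/6) = 2 · 1 = 2
  d = 9: φ(9) · 𝟙(162/9) = 6 · 1 = 6
  d = 18: φ(18) · 𝟙(162/18) = 6 · 1 = 6
  d = 27: φ(27) · 𝟙(162/27) = 18 · 1 = 18
  d = 54: φ(54) · 𝟙(162/54) = 18 · 1 = 18
  d = 81: φ(81) · 𝟙(162/81) = 54 · 1 = 54
  d = 162: φ(162) · 𝟙(162/162) = 54 · 1 = 54
Summing: (φ * 𝟙)(162) = 1 + 1 + 2 + 2 + 6 + 6 + 18 + 18 + 54 + 54 = 162.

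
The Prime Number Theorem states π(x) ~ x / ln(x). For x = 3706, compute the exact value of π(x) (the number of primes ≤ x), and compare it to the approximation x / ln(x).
π(3706) = 517;  x/ln(x) ≈ 450.98;  relative error ≈ 12.77%.

Directly count primes up to 3706: π(3706) = 517. The PNT approximation gives 3706/ln(3706) ≈ 3706/8.21771 ≈ 450.98. Relative error (π(x) − x/ln(x)) / π(x) ≈ 12.77%; the approximation is known to undercount slightly (Li(x) is a better estimate).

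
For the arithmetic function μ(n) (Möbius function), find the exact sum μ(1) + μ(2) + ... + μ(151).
Σ_{n ≤ 151} μ(n) = -1

Compute μ(n) for each 1 ≤ n ≤ 151: μ(1) = 1, μ(2) = -1, μ(3) = -1, μ(4) = 0, μ(5) = -1, μ(6) = 1, μ(7) = -1, μ(8) = 0, μ(9) = 0, μ(10) = 1, μ(11) = -1, μ(12) = 0, μ(13) = -1, μ(14) = 1, μ(15) = 1, μ(16) = 0, μ(17) = -1, μ(18) = 0, μ(19) = -1, μ(20) = 0, μ(21) = 1, μ(22) = 1, μ(23) = -1, μ(24) = 0, μ(25) = 0, μ(26) = 1, μ(27) = 0, μ(28) = 0, μ(29) = -1, μ(30) = -1, μ(31) = -1, μ(32) = 0, μ(33) = 1, μ(34) = 1, μ(35) = 1, μ(36) = 0, μ(37) = -1, μ(38) = 1, μ(39) = 1, μ(40) = 0, μ(41) = -1, μ(42) = -1, μ(43) = -1, μ(44) = 0, μ(45) = 0, μ(46) = 1, μ(47) = -1, μ(48) = 0, μ(49) = 0, μ(50) = 0, μ(51) = 1, μ(52) = 0, μ(53) = -1, μ(54) = 0, μ(55) = 1, μ(56) = 0, μ(57) = 1, μ(58) = 1, μ(59) = -1, μ(60) = 0, μ(61) = -1, μ(62) = 1, μ(63) = 0, μ(64) = 0, μ(65) = 1, μ(66) = -1, μ(67) = -1, μ(68) = 0, μ(69) = 1, μ(70) = -1, μ(71) = -1, μ(72) = 0, μ(73) = -1, μ(74) = 1, μ(75) = 0, μ(76) = 0, μ(77) = 1, μ(78) = -1, μ(79) = -1, μ(80) = 0, μ(81) = 0, μ(82) = 1, μ(83) = -1, μ(84) = 0, μ(85) = 1, μ(86) = 1, μ(87) = 1, μ(88) = 0, μ(89) = -1, μ(90) = 0, μ(91) = 1, μ(92) = 0, μ(93) = 1, μ(94) = 1, μ(95) = 1, μ(96) = 0, μ(97) = -1, μ(98) = 0, μ(99) = 0, μ(100) = 0, μ(101) = -1, μ(102) = -1, μ(103) = -1, μ(104) = 0, μ(105) = -1, μ(106) = 1, μ(107) = -1, μ(108) = 0, μ(109) = -1, μ(110) = -1, μ(111) = 1, μ(112) = 0, μ(113) = -1, μ(114) = -1, μ(115) = 1, μ(116) = 0, μ(117) = 0, μ(118) = 1, μ(119) = 1, μ(120) = 0, μ(121) = 0, μ(122) = 1, μ(123) = 1, μ(124) = 0, μ(125) = 0, μ(126) = 0, μ(127) = -1, μ(128) = 0, μ(129) = 1, μ(130) = -1, μ(131) = -1, μ(132) = 0, μ(133) = 1, μ(134) = 1, μ(135) = 0, μ(136) = 0, μ(137) = -1, μ(138) = -1, μ(139) = -1, μ(140) = 0, μ(141) = 1, μ(142) = 1, μ(143) = 1, μ(144) = 0, μ(145) = 1, μ(146) = 1, μ(147) = 0, μ(148) = 0, μ(149) = -1, μ(150) = 0, μ(151) = -1. Summing all 151 values: -1. (Mertens function M(x) = Σ_{n ≤ x} μ(n); on average M(x) should be small (PNT ⟺ M(x) = o(x)).)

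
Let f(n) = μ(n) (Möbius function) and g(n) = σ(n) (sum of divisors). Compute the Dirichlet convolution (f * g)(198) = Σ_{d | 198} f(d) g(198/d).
(μ * σ)(198) = 198

Divisors of 198: [1, 2, 3, 6, 9, 11, 18, 22, 33, 66, 99, 198]. For each d | 198:
  d = 1: μ(1) · σ(198/1) = 1 · 468 = 468
  d = 2: μ(2) · σ(198/2) = -1 · 156 = -156
  d = 3: μ(3) · σ(198/3) = -1 · 144 = -144
  d = 6: μ(6) · σ(198/6) = 1 · 48 = 48
  d = 9: μ(9) · σ(198/9) = 0 · 36 = 0
  d = 11: μ(11) · σ(198/11) = -1 · 39 = -39
  d = 18: μ(18) · σ(198/18) = 0 · 12 = 0
  d = 22: μ(22) · σ(198/22) = 1 · 13 = 13
  d = 33: μ(33) · σ(198/33) = 1 · 12 = 12
  d = 66: μ(66) · σ(198/66) = -1 · 4 = -4
  d = 99: μ(99) · σ(198/99) = 0 · 3 = 0
  d = 198: μ(198) · σ(198/198) = 0 · 1 = 0
Summing: (μ * σ)(198) = 468 + -156 + -144 + 48 + 0 + -39 + 0 + 13 + 12 + -4 + 0 + 0 = 198.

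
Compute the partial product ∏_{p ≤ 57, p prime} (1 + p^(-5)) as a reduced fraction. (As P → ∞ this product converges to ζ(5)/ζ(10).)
∏ = 32347597211284988160480267437380591091977322089812731895007080802055947812864/31226639806314720763085693561071542877365250131832357293968847568717289128655

The primes p ≤ 57 are [2, 3, 5, 7, 11, 13, 17, 19, 23, 29, 31, 37, 41, 43, 47, 53]. For each, (1 + 1/p^5) = (p^5 + 1)/p^5. Multiplying these fractions over p ∈ [2, 3, 5, 7, 11, 13, 17, 19, 23, 29, 31, 37, 41, 43, 47, 53] gives 32347597211284988160480267437380591091977322089812731895007080802055947812864/31226639806314720763085693561071542877365250131832357293968847568717289128655. (In the limit P → ∞ this tends to ζ(5)/ζ(10).)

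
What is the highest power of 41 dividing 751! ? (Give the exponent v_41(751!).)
v_41(751!) = 18

Legendre's formula: v_p(n!) = Σ_{k ≥ 1} ⌊n / p^k⌋. For p = 41, n = 751, the terms are:
  ⌊751/41^1⌋ = ⌊751/41⌋ = 18
(the next term ⌊751/41^2⌋ = 0, terminating the sum). Summing: v_41(751!) = 18 = 18.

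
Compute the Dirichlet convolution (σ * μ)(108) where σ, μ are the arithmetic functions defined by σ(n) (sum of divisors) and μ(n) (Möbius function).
(σ * μ)(108) = 108

Divisors of 108: [1, 2, 3, 4, 6, 9, 12, 18, 27, 36, 54, 108]. For each d | 108:
  d = 1: σ(1) · μ(108/1) = 1 · 0 = 0
  d = 2: σ(2) · μ(108/2) = 3 · 0 = 0
  d = 3: σ(3) · μ(108/3) = 4 · 0 = 0
  d = 4: σ(4) · μ(108/4) = 7 · 0 = 0
  d = 6: σ(6) · μ(108/6) = 12 · 0 = 0
  d = 9: σ(9) · μ(108/9) = 13 · 0 = 0
  d = 12: σ(12) · μ(108/12) = 28 · 0 = 0
  d = 18: σ(18) · μ(108/18) = 39 · 1 = 39
  d = 27: σ(27) · μ(108/27) = 40 · 0 = 0
  d = 36: σ(36) · μ(108/36) = 91 · -1 = -91
  d = 54: σ(54) · μ(108/54) = 120 · -1 = -120
  d = 108: σ(108) · μ(108/108) = 280 · 1 = 280
Summing: (σ * μ)(108) = 0 + 0 + 0 + 0 + 0 + 0 + 0 + 39 + 0 + -91 + -120 + 280 = 108.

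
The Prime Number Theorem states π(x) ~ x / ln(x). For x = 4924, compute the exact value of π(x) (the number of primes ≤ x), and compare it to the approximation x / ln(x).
π(4924) = 657;  x/ln(x) ≈ 579.17;  relative error ≈ 11.85%.

Directly count primes up to 4924: π(4924) = 657. The PNT approximation gives 4924/ln(4924) ≈ 4924/8.50188 ≈ 579.17. Relative error (π(x) − x/ln(x)) / π(x) ≈ 11.85%; the approximation is known to undercount slightly (Li(x) is a better estimate).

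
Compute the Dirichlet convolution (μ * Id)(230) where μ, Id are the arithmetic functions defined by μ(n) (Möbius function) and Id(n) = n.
(μ * Id)(230) = 88

Divisors of 230: [1, 2, 5, 10, 23, 46, 115, 230]. For each d | 230:
  d = 1: μ(1) · Id(230/1) = 1 · 230 = 230
  d = 2: μ(2) · Id(230/2) = -1 · 115 = -115
  d = 5: μ(5) · Id(230/5) = -1 · 46 = -46
  d = 10: μ(10) · Id(230/10) = 1 · 23 = 23
  d = 23: μ(23) · Id(230/23) = -1 · 10 = -10
  d = 46: μ(46) · Id(230/46) = 1 · 5 = 5
  d = 115: μ(115) · Id(230/115) = 1 · 2 = 2
  d = 230: μ(230) · Id(230/230) = -1 · 1 = -1
Summing: (μ * Id)(230) = 230 + -115 + -46 + 23 + -10 + 5 + 2 + -1 = 88.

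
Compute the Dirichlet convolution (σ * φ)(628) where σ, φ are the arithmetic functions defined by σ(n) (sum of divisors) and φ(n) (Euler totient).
(σ * φ)(628) = 3768

Divisors of 628: [1, 2, 4, 157, 314, 628]. For each d | 628:
  d = 1: σ(1) · φ(628/1) = 1 · 312 = 312
  d = 2: σ(2) · φ(628/2) = 3 · 156 = 468
  d = 4: σ(4) · φ(628/4) = 7 · 156 = 1092
  d = 157: σ(157) · φ(628/157) = 158 · 2 = 316
  d = 314: σ(314) · φ(628/314) = 474 · 1 = 474
  d = 628: σ(628) · φ(628/628) = 1106 · 1 = 1106
Summing: (σ * φ)(628) = 312 + 468 + 1092 + 316 + 474 + 1106 = 3768.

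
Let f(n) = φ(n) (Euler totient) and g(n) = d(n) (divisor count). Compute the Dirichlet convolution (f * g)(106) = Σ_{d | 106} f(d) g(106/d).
(φ * d)(106) = 162

Divisors of 106: [1, 2, 53, 106]. For each d | 106:
  d = 1: φ(1) · d(106/1) = 1 · 4 = 4
  d = 2: φ(2) · d(106/2) = 1 · 2 = 2
  d = 53: φ(53) · d(106/53) = 52 · 2 = 104
  d = 106: φ(106) · d(106/106) = 52 · 1 = 52
Summing: (φ * d)(106) = 4 + 2 + 104 + 52 = 162.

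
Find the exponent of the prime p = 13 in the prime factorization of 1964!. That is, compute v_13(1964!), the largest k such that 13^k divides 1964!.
v_13(1964!) = 162

Legendre's formula: v_p(n!) = Σ_{k ≥ 1} ⌊n / p^k⌋. For p = 13, n = 1964, the terms are:
  ⌊1964/13^1⌋ = ⌊1964/13⌋ = 151
  ⌊1964/13^2⌋ = ⌊1964/169⌋ = 11
(the next term ⌊1964/13^3⌋ = 0, terminating the sum). Summing: v_13(1964!) = 151 + 11 = 162.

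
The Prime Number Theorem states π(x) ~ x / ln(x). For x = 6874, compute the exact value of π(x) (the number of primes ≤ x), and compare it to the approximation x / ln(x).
π(6874) = 885;  x/ln(x) ≈ 778.00;  relative error ≈ 12.09%.

Directly count primes up to 6874: π(6874) = 885. The PNT approximation gives 6874/ln(6874) ≈ 6874/8.83550 ≈ 778.00. Relative error (π(x) − x/ln(x)) / π(x) ≈ 12.09%; the approximation is known to undercount slightly (Li(x) is a better estimate).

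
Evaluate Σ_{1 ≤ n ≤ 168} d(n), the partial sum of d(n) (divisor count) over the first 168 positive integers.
Σ_{n ≤ 168} d(n) = 894

Compute d(n) for each 1 ≤ n ≤ 168: d(1) = 1, d(2) = 2, d(3) = 2, d(4) = 3, d(5) = 2, d(6) = 4, d(7) = 2, d(8) = 4, d(9) = 3, d(10) = 4, d(11) = 2, d(12) = 6, d(13) = 2, d(14) = 4, d(15) = 4, d(16) = 5, d(17) = 2, d(18) = 6, d(19) = 2, d(20) = 6, d(21) = 4, d(22) = 4, d(23) = 2, d(24) = 8, d(25) = 3, d(26) = 4, d(27) = 4, d(28) = 6, d(29) = 2, d(30) = 8, d(31) = 2, d(32) = 6, d(33) = 4, d(34) = 4, d(35) = 4, d(36) = 9, d(37) = 2, d(38) = 4, d(39) = 4, d(40) = 8, d(41) = 2, d(42) = 8, d(43) = 2, d(44) = 6, d(45) = 6, d(46) = 4, d(47) = 2, d(48) = 10, d(49) = 3, d(50) = 6, d(51) = 4, d(52) = 6, d(53) = 2, d(54) = 8, d(55) = 4, d(56) = 8, d(57) = 4, d(58) = 4, d(59) = 2, d(60) = 12, d(61) = 2, d(62) = 4, d(63) = 6, d(64) = 7, d(65) = 4, d(66) = 8, d(67) = 2, d(68) = 6, d(69) = 4, d(70) = 8, d(71) = 2, d(72) = 12, d(73) = 2, d(74) = 4, d(75) = 6, d(76) = 6, d(77) = 4, d(78) = 8, d(79) = 2, d(80) = 10, d(81) = 5, d(82) = 4, d(83) = 2, d(84) = 12, d(85) = 4, d(86) = 4, d(87) = 4, d(88) = 8, d(89) = 2, d(90) = 12, d(91) = 4, d(92) = 6, d(93) = 4, d(94) = 4, d(95) = 4, d(96) = 12, d(97) = 2, d(98) = 6, d(99) = 6, d(100) = 9, d(101) = 2, d(102) = 8, d(103) = 2, d(104) = 8, d(105) = 8, d(106) = 4, d(107) = 2, d(108) = 12, d(109) = 2, d(110) = 8, d(111) = 4, d(112) = 10, d(113) = 2, d(114) = 8, d(115) = 4, d(116) = 6, d(117) = 6, d(118) = 4, d(119) = 4, d(120) = 16, d(121) = 3, d(122) = 4, d(123) = 4, d(124) = 6, d(125) = 4, d(126) = 12, d(127) = 2, d(128) = 8, d(129) = 4, d(130) = 8, d(131) = 2, d(132) = 12, d(133) = 4, d(134) = 4, d(135) = 8, d(136) = 8, d(137) = 2, d(138) = 8, d(139) = 2, d(140) = 12, d(141) = 4, d(142) = 4, d(143) = 4, d(144) = 15, d(145) = 4, d(146) = 4, d(147) = 6, d(148) = 6, d(149) = 2, d(150) = 12, d(151) = 2, d(152) = 8, d(153) = 6, d(154) = 8, d(155) = 4, d(156) = 12, d(157) = 2, d(158) = 4, d(159) = 4, d(160) = 12, d(161) = 4, d(162) = 10, d(163) = 2, d(164) = 6, d(165) = 8, d(166) = 4, d(167) = 2, d(168) = 16. Summing all 168 values: 894. (Dirichlet's divisor formula: Σ_{n ≤ x} d(n) = x ln(x) + (2γ − 1) x + O(√x). For x = 168, the asymptotic estimate is ≈ 886.77.)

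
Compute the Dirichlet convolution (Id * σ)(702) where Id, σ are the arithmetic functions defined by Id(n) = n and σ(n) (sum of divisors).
(Id * σ)(702) = 19170

Divisors of 702: [1, 2, 3, 6, 9, 13, 18, 26, 27, 39, 54, 78, 117, 234, 351, 702]. For each d | 702:
  d = 1: Id(1) · σ(702/1) = 1 · 1680 = 1680
  d = 2: Id(2) · σ(702/2) = 2 · 560 = 1120
  d = 3: Id(3) · σ(702/3) = 3 · 546 = 1638
  d = 6: Id(6) · σ(702/6) = 6 · 182 = 1092
  d = 9: Id(9) · σ(702/9) = 9 · 168 = 1512
  d = 13: Id(13) · σ(702/13) = 13 · 120 = 1560
  d = 18: Id(18) · σ(702/18) = 18 · 56 = 1008
  d = 26: Id(26) · σ(702/26) = 26 · 40 = 1040
  d = 27: Id(27) · σ(702/27) = 27 · 42 = 1134
  d = 39: Id(39) · σ(702/39) = 39 · 39 = 1521
  d = 54: Id(54) · σ(702/54) = 54 · 14 = 756
  d = 78: Id(78) · σ(702/78) = 78 · 13 = 1014
  d = 117: Id(117) · σ(702/117) = 117 · 12 = 1404
  d = 234: Id(234) · σ(702/234) = 234 · 4 = 936
  d = 351: Id(351) · σ(702/351) = 351 · 3 = 1053
  d = 702: Id(702) · σ(702/702) = 702 · 1 = 702
Summing: (Id * σ)(702) = 1680 + 1120 + 1638 + 1092 + 1512 + 1560 + 1008 + 1040 + 1134 + 1521 + 756 + 1014 + 1404 + 936 + 1053 + 702 = 19170.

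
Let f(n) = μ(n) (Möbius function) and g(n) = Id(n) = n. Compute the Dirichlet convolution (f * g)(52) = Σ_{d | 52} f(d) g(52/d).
(μ * Id)(52) = 24

Divisors of 52: [1, 2, 4, 13, 26, 52]. For each d | 52:
  d = 1: μ(1) · Id(52/1) = 1 · 52 = 52
  d = 2: μ(2) · Id(52/2) = -1 · 26 = -26
  d = 4: μ(4) · Id(52/4) = 0 · 13 = 0
  d = 13: μ(13) · Id(52/13) = -1 · 4 = -4
  d = 26: μ(26) · Id(52/26) = 1 · 2 = 2
  d = 52: μ(52) · Id(52/52) = 0 · 1 = 0
Summing: (μ * Id)(52) = 52 + -26 + 0 + -4 + 2 + 0 = 24.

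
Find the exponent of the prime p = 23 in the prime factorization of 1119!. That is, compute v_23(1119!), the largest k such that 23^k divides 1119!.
v_23(1119!) = 50

Legendre's formula: v_p(n!) = Σ_{k ≥ 1} ⌊n / p^k⌋. For p = 23, n = 1119, the terms are:
  ⌊1119/23^1⌋ = ⌊1119/23⌋ = 48
  ⌊1119/23^2⌋ = ⌊1119/529⌋ = 2
(the next term ⌊1119/23^3⌋ = 0, terminating the sum). Summing: v_23(1119!) = 48 + 2 = 50.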